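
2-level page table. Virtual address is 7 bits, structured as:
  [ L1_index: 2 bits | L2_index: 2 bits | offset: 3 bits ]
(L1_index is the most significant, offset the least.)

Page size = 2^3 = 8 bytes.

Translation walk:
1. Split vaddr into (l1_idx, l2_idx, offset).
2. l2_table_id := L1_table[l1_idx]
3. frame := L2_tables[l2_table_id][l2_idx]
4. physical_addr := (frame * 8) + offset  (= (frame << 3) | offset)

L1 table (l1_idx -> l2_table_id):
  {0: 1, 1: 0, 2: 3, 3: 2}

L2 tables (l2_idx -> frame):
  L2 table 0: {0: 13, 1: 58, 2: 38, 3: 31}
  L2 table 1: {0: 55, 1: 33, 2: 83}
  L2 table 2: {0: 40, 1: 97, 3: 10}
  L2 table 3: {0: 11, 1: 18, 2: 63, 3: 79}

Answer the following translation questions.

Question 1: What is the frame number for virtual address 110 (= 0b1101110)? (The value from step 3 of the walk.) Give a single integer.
Answer: 97

Derivation:
vaddr = 110: l1_idx=3, l2_idx=1
L1[3] = 2; L2[2][1] = 97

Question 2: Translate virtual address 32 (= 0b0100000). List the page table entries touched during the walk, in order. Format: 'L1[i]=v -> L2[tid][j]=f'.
vaddr = 32 = 0b0100000
Split: l1_idx=1, l2_idx=0, offset=0

Answer: L1[1]=0 -> L2[0][0]=13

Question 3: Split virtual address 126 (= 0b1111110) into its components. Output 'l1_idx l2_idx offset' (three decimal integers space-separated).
vaddr = 126 = 0b1111110
  top 2 bits -> l1_idx = 3
  next 2 bits -> l2_idx = 3
  bottom 3 bits -> offset = 6

Answer: 3 3 6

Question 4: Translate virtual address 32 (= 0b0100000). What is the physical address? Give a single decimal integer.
vaddr = 32 = 0b0100000
Split: l1_idx=1, l2_idx=0, offset=0
L1[1] = 0
L2[0][0] = 13
paddr = 13 * 8 + 0 = 104

Answer: 104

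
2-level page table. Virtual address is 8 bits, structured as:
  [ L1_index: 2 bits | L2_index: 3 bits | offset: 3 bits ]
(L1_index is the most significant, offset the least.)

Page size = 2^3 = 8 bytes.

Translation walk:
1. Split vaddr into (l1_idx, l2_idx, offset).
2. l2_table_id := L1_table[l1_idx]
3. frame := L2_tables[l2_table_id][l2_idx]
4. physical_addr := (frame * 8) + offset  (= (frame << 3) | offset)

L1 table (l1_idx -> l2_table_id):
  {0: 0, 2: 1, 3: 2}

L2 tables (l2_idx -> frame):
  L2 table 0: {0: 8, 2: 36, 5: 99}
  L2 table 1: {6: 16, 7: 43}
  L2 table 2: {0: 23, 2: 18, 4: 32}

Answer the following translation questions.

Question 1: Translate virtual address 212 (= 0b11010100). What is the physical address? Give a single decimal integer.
vaddr = 212 = 0b11010100
Split: l1_idx=3, l2_idx=2, offset=4
L1[3] = 2
L2[2][2] = 18
paddr = 18 * 8 + 4 = 148

Answer: 148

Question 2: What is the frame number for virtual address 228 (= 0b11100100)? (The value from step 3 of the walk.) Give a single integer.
vaddr = 228: l1_idx=3, l2_idx=4
L1[3] = 2; L2[2][4] = 32

Answer: 32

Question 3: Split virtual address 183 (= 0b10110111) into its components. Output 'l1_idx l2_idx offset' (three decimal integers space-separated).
vaddr = 183 = 0b10110111
  top 2 bits -> l1_idx = 2
  next 3 bits -> l2_idx = 6
  bottom 3 bits -> offset = 7

Answer: 2 6 7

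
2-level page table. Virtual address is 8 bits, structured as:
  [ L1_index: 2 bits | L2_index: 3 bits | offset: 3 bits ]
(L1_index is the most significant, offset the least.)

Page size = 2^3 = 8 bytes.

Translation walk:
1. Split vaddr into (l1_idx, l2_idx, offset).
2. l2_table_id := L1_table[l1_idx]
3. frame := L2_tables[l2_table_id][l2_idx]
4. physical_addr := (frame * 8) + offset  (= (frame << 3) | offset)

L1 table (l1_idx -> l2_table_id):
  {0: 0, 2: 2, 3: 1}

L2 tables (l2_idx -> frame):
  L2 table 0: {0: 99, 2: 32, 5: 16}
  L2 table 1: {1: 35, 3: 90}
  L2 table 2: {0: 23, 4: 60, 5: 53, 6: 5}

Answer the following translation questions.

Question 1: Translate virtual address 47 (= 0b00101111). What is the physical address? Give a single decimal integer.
vaddr = 47 = 0b00101111
Split: l1_idx=0, l2_idx=5, offset=7
L1[0] = 0
L2[0][5] = 16
paddr = 16 * 8 + 7 = 135

Answer: 135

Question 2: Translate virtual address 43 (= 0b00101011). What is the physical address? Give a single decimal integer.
Answer: 131

Derivation:
vaddr = 43 = 0b00101011
Split: l1_idx=0, l2_idx=5, offset=3
L1[0] = 0
L2[0][5] = 16
paddr = 16 * 8 + 3 = 131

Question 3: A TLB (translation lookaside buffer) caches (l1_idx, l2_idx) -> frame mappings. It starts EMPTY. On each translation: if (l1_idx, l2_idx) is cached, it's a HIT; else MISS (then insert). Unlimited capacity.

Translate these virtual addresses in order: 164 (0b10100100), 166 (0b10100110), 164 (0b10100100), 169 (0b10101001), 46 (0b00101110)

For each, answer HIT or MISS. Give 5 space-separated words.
Answer: MISS HIT HIT MISS MISS

Derivation:
vaddr=164: (2,4) not in TLB -> MISS, insert
vaddr=166: (2,4) in TLB -> HIT
vaddr=164: (2,4) in TLB -> HIT
vaddr=169: (2,5) not in TLB -> MISS, insert
vaddr=46: (0,5) not in TLB -> MISS, insert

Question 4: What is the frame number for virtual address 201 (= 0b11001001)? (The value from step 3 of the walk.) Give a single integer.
Answer: 35

Derivation:
vaddr = 201: l1_idx=3, l2_idx=1
L1[3] = 1; L2[1][1] = 35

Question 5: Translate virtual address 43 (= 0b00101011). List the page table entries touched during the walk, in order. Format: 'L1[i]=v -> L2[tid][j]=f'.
Answer: L1[0]=0 -> L2[0][5]=16

Derivation:
vaddr = 43 = 0b00101011
Split: l1_idx=0, l2_idx=5, offset=3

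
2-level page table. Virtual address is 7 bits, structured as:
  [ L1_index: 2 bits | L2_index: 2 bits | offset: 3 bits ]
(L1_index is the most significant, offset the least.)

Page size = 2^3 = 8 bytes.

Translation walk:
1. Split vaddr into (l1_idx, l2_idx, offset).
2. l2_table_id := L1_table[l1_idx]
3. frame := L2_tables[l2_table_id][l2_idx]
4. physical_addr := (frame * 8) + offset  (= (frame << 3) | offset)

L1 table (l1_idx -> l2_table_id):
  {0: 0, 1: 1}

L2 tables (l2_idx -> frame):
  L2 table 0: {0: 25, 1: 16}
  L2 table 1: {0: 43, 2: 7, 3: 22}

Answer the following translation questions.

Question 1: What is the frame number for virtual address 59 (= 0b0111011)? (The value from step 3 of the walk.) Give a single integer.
vaddr = 59: l1_idx=1, l2_idx=3
L1[1] = 1; L2[1][3] = 22

Answer: 22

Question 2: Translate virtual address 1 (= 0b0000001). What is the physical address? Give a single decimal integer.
vaddr = 1 = 0b0000001
Split: l1_idx=0, l2_idx=0, offset=1
L1[0] = 0
L2[0][0] = 25
paddr = 25 * 8 + 1 = 201

Answer: 201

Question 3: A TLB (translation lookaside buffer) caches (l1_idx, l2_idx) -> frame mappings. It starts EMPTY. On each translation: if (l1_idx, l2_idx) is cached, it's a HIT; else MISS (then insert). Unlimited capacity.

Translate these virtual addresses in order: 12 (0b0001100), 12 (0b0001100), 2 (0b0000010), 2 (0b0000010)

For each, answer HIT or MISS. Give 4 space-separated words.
vaddr=12: (0,1) not in TLB -> MISS, insert
vaddr=12: (0,1) in TLB -> HIT
vaddr=2: (0,0) not in TLB -> MISS, insert
vaddr=2: (0,0) in TLB -> HIT

Answer: MISS HIT MISS HIT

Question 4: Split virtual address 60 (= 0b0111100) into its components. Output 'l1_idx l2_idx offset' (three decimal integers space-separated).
vaddr = 60 = 0b0111100
  top 2 bits -> l1_idx = 1
  next 2 bits -> l2_idx = 3
  bottom 3 bits -> offset = 4

Answer: 1 3 4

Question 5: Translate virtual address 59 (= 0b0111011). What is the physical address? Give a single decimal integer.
vaddr = 59 = 0b0111011
Split: l1_idx=1, l2_idx=3, offset=3
L1[1] = 1
L2[1][3] = 22
paddr = 22 * 8 + 3 = 179

Answer: 179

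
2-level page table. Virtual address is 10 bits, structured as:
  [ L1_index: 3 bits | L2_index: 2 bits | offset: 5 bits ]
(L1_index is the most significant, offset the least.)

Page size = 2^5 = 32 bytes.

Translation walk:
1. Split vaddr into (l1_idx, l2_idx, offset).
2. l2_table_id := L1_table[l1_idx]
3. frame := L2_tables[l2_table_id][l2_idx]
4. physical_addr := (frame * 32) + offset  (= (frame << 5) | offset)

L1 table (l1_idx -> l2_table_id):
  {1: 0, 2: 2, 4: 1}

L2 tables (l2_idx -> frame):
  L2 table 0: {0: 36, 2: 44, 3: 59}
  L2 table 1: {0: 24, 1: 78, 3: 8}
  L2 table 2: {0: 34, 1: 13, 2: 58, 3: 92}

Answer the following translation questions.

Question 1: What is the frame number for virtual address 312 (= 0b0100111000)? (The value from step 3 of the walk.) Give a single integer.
Answer: 13

Derivation:
vaddr = 312: l1_idx=2, l2_idx=1
L1[2] = 2; L2[2][1] = 13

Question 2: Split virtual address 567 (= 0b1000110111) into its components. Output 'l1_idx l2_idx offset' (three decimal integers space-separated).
vaddr = 567 = 0b1000110111
  top 3 bits -> l1_idx = 4
  next 2 bits -> l2_idx = 1
  bottom 5 bits -> offset = 23

Answer: 4 1 23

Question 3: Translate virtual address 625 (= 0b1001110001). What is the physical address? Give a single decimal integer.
vaddr = 625 = 0b1001110001
Split: l1_idx=4, l2_idx=3, offset=17
L1[4] = 1
L2[1][3] = 8
paddr = 8 * 32 + 17 = 273

Answer: 273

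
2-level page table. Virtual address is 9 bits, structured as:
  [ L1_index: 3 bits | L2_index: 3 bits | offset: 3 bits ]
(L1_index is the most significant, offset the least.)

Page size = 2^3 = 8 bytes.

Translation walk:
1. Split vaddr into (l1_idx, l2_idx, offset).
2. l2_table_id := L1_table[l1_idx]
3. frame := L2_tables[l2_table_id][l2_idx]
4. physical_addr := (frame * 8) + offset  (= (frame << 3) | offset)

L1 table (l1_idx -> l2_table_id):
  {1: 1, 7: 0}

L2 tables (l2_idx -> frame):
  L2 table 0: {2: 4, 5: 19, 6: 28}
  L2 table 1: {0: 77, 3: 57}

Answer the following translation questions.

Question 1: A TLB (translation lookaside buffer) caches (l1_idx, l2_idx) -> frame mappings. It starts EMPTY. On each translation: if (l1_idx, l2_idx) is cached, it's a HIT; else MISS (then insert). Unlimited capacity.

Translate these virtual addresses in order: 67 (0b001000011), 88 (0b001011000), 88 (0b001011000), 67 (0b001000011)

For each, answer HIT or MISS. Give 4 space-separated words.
vaddr=67: (1,0) not in TLB -> MISS, insert
vaddr=88: (1,3) not in TLB -> MISS, insert
vaddr=88: (1,3) in TLB -> HIT
vaddr=67: (1,0) in TLB -> HIT

Answer: MISS MISS HIT HIT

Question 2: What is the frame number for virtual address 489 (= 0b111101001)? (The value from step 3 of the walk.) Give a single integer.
Answer: 19

Derivation:
vaddr = 489: l1_idx=7, l2_idx=5
L1[7] = 0; L2[0][5] = 19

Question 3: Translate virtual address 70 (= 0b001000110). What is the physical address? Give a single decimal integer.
vaddr = 70 = 0b001000110
Split: l1_idx=1, l2_idx=0, offset=6
L1[1] = 1
L2[1][0] = 77
paddr = 77 * 8 + 6 = 622

Answer: 622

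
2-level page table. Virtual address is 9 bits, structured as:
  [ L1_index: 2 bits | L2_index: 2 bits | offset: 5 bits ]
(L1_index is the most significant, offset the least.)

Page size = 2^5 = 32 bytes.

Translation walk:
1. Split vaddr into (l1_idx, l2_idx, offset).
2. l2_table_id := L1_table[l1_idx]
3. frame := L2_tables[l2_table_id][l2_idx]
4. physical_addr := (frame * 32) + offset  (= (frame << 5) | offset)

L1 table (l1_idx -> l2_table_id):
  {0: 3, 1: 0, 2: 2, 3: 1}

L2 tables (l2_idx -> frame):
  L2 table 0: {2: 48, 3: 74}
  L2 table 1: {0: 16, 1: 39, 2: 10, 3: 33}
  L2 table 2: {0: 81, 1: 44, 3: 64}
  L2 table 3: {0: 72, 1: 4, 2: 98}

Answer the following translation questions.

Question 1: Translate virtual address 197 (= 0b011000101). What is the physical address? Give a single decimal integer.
vaddr = 197 = 0b011000101
Split: l1_idx=1, l2_idx=2, offset=5
L1[1] = 0
L2[0][2] = 48
paddr = 48 * 32 + 5 = 1541

Answer: 1541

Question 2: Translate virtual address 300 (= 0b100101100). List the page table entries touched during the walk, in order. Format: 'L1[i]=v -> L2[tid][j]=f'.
Answer: L1[2]=2 -> L2[2][1]=44

Derivation:
vaddr = 300 = 0b100101100
Split: l1_idx=2, l2_idx=1, offset=12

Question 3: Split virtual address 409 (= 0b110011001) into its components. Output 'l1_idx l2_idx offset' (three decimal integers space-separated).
Answer: 3 0 25

Derivation:
vaddr = 409 = 0b110011001
  top 2 bits -> l1_idx = 3
  next 2 bits -> l2_idx = 0
  bottom 5 bits -> offset = 25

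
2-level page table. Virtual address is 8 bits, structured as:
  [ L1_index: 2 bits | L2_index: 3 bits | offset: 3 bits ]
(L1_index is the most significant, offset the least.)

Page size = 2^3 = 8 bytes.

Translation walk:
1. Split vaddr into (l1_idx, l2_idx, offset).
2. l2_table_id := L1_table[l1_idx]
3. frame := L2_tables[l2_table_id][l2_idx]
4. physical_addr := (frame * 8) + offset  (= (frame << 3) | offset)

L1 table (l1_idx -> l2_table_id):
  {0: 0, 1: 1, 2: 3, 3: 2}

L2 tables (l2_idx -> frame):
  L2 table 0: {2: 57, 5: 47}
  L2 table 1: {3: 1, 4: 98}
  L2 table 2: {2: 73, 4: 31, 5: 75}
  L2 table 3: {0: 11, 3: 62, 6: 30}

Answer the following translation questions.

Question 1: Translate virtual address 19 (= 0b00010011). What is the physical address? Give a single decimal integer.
vaddr = 19 = 0b00010011
Split: l1_idx=0, l2_idx=2, offset=3
L1[0] = 0
L2[0][2] = 57
paddr = 57 * 8 + 3 = 459

Answer: 459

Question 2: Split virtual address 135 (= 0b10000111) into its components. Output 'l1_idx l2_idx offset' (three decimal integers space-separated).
Answer: 2 0 7

Derivation:
vaddr = 135 = 0b10000111
  top 2 bits -> l1_idx = 2
  next 3 bits -> l2_idx = 0
  bottom 3 bits -> offset = 7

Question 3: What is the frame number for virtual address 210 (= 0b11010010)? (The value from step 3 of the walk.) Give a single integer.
vaddr = 210: l1_idx=3, l2_idx=2
L1[3] = 2; L2[2][2] = 73

Answer: 73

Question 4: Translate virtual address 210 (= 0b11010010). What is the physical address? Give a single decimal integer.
vaddr = 210 = 0b11010010
Split: l1_idx=3, l2_idx=2, offset=2
L1[3] = 2
L2[2][2] = 73
paddr = 73 * 8 + 2 = 586

Answer: 586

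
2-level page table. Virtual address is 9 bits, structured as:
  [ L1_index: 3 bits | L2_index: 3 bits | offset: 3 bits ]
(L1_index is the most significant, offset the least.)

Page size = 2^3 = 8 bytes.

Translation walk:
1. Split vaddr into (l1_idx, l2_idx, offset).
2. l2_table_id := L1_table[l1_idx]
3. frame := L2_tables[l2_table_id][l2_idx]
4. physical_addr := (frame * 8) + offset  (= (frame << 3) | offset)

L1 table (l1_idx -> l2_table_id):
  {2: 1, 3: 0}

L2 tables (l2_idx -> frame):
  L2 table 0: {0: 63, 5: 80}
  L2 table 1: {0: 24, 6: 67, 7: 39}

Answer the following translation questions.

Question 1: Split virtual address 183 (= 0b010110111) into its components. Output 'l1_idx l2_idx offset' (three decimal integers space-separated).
vaddr = 183 = 0b010110111
  top 3 bits -> l1_idx = 2
  next 3 bits -> l2_idx = 6
  bottom 3 bits -> offset = 7

Answer: 2 6 7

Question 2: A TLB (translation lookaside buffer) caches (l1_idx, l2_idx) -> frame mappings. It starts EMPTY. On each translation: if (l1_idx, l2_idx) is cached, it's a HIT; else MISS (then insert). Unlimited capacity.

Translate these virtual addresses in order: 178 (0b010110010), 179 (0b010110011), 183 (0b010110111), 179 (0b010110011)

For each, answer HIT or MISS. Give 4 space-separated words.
vaddr=178: (2,6) not in TLB -> MISS, insert
vaddr=179: (2,6) in TLB -> HIT
vaddr=183: (2,6) in TLB -> HIT
vaddr=179: (2,6) in TLB -> HIT

Answer: MISS HIT HIT HIT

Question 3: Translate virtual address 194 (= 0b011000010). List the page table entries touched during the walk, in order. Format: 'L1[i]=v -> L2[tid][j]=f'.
Answer: L1[3]=0 -> L2[0][0]=63

Derivation:
vaddr = 194 = 0b011000010
Split: l1_idx=3, l2_idx=0, offset=2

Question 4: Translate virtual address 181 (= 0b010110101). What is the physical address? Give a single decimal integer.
vaddr = 181 = 0b010110101
Split: l1_idx=2, l2_idx=6, offset=5
L1[2] = 1
L2[1][6] = 67
paddr = 67 * 8 + 5 = 541

Answer: 541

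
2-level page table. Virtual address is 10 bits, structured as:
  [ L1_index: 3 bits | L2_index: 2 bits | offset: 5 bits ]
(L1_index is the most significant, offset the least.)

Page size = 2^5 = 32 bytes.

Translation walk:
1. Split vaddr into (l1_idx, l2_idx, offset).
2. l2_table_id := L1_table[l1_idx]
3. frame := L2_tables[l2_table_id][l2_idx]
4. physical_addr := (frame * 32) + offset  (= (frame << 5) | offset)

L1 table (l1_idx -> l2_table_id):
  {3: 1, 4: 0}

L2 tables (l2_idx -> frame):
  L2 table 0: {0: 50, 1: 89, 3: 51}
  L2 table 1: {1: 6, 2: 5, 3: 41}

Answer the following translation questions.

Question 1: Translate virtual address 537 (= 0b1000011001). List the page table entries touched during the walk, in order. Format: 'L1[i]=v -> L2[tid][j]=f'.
vaddr = 537 = 0b1000011001
Split: l1_idx=4, l2_idx=0, offset=25

Answer: L1[4]=0 -> L2[0][0]=50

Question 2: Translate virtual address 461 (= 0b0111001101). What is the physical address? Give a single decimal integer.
Answer: 173

Derivation:
vaddr = 461 = 0b0111001101
Split: l1_idx=3, l2_idx=2, offset=13
L1[3] = 1
L2[1][2] = 5
paddr = 5 * 32 + 13 = 173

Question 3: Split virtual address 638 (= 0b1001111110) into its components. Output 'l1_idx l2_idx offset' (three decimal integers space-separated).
Answer: 4 3 30

Derivation:
vaddr = 638 = 0b1001111110
  top 3 bits -> l1_idx = 4
  next 2 bits -> l2_idx = 3
  bottom 5 bits -> offset = 30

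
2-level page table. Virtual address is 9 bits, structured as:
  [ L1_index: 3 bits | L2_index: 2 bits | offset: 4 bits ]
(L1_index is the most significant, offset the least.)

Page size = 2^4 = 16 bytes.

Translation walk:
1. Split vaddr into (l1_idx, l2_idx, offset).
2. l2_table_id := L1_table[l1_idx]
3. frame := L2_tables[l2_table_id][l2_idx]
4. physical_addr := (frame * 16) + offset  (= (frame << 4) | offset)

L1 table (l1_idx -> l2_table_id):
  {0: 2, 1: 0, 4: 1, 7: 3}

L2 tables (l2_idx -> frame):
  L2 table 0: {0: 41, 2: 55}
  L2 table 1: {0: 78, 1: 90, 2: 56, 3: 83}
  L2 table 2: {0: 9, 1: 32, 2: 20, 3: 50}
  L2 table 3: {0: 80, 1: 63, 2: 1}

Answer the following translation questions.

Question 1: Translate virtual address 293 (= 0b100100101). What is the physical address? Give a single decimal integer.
vaddr = 293 = 0b100100101
Split: l1_idx=4, l2_idx=2, offset=5
L1[4] = 1
L2[1][2] = 56
paddr = 56 * 16 + 5 = 901

Answer: 901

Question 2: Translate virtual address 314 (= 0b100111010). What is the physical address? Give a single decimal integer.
Answer: 1338

Derivation:
vaddr = 314 = 0b100111010
Split: l1_idx=4, l2_idx=3, offset=10
L1[4] = 1
L2[1][3] = 83
paddr = 83 * 16 + 10 = 1338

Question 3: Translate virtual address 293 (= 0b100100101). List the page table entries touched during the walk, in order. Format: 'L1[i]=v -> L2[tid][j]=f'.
Answer: L1[4]=1 -> L2[1][2]=56

Derivation:
vaddr = 293 = 0b100100101
Split: l1_idx=4, l2_idx=2, offset=5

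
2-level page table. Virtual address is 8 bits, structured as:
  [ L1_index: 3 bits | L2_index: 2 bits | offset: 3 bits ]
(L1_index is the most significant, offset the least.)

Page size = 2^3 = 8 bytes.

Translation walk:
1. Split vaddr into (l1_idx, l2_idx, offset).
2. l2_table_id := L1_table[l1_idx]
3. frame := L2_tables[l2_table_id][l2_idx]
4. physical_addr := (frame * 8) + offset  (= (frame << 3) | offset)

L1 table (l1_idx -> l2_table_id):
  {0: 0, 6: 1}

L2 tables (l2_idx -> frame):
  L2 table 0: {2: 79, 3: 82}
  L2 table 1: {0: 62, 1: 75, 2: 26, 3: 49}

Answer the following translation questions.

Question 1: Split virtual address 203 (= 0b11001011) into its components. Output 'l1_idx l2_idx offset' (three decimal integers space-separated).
vaddr = 203 = 0b11001011
  top 3 bits -> l1_idx = 6
  next 2 bits -> l2_idx = 1
  bottom 3 bits -> offset = 3

Answer: 6 1 3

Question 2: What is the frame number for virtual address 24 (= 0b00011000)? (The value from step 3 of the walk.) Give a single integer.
vaddr = 24: l1_idx=0, l2_idx=3
L1[0] = 0; L2[0][3] = 82

Answer: 82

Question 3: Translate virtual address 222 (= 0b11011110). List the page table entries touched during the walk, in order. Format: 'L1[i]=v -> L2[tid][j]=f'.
Answer: L1[6]=1 -> L2[1][3]=49

Derivation:
vaddr = 222 = 0b11011110
Split: l1_idx=6, l2_idx=3, offset=6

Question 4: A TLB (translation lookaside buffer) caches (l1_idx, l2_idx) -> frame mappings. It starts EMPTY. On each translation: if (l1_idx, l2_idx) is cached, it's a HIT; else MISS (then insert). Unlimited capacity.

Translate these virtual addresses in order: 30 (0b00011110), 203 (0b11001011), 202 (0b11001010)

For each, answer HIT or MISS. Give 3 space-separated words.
Answer: MISS MISS HIT

Derivation:
vaddr=30: (0,3) not in TLB -> MISS, insert
vaddr=203: (6,1) not in TLB -> MISS, insert
vaddr=202: (6,1) in TLB -> HIT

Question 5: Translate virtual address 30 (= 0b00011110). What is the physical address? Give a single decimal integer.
vaddr = 30 = 0b00011110
Split: l1_idx=0, l2_idx=3, offset=6
L1[0] = 0
L2[0][3] = 82
paddr = 82 * 8 + 6 = 662

Answer: 662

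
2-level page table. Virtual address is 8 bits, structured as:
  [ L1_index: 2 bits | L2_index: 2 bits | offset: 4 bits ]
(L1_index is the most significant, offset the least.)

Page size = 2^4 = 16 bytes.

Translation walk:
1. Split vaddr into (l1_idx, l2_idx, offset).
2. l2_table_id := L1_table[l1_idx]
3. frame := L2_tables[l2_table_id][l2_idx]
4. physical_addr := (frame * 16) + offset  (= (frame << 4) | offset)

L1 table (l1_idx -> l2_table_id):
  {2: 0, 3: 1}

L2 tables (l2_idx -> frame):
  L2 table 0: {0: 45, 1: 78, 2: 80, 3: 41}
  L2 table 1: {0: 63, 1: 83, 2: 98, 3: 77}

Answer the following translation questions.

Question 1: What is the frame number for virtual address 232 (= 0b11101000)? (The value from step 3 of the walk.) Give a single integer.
Answer: 98

Derivation:
vaddr = 232: l1_idx=3, l2_idx=2
L1[3] = 1; L2[1][2] = 98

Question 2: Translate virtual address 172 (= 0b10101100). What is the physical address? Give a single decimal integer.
Answer: 1292

Derivation:
vaddr = 172 = 0b10101100
Split: l1_idx=2, l2_idx=2, offset=12
L1[2] = 0
L2[0][2] = 80
paddr = 80 * 16 + 12 = 1292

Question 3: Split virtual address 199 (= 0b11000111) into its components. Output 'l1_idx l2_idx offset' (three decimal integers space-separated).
Answer: 3 0 7

Derivation:
vaddr = 199 = 0b11000111
  top 2 bits -> l1_idx = 3
  next 2 bits -> l2_idx = 0
  bottom 4 bits -> offset = 7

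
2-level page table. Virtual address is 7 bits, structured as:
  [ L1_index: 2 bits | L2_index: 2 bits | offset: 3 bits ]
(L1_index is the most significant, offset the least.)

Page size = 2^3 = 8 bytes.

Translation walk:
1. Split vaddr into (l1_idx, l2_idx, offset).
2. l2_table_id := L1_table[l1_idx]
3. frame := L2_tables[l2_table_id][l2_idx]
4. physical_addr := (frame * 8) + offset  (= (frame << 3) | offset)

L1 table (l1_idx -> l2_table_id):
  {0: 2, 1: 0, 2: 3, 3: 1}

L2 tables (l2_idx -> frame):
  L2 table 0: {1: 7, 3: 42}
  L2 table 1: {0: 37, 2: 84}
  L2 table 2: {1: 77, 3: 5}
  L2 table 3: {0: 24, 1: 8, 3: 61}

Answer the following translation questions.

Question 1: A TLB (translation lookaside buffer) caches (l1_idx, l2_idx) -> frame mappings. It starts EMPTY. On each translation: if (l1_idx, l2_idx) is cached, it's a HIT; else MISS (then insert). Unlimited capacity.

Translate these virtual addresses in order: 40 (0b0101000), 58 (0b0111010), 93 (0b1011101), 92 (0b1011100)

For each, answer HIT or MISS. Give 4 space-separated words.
vaddr=40: (1,1) not in TLB -> MISS, insert
vaddr=58: (1,3) not in TLB -> MISS, insert
vaddr=93: (2,3) not in TLB -> MISS, insert
vaddr=92: (2,3) in TLB -> HIT

Answer: MISS MISS MISS HIT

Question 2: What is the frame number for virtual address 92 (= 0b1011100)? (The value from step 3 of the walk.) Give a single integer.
Answer: 61

Derivation:
vaddr = 92: l1_idx=2, l2_idx=3
L1[2] = 3; L2[3][3] = 61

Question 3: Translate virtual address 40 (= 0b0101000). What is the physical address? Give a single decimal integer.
vaddr = 40 = 0b0101000
Split: l1_idx=1, l2_idx=1, offset=0
L1[1] = 0
L2[0][1] = 7
paddr = 7 * 8 + 0 = 56

Answer: 56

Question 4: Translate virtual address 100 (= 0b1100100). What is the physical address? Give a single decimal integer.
Answer: 300

Derivation:
vaddr = 100 = 0b1100100
Split: l1_idx=3, l2_idx=0, offset=4
L1[3] = 1
L2[1][0] = 37
paddr = 37 * 8 + 4 = 300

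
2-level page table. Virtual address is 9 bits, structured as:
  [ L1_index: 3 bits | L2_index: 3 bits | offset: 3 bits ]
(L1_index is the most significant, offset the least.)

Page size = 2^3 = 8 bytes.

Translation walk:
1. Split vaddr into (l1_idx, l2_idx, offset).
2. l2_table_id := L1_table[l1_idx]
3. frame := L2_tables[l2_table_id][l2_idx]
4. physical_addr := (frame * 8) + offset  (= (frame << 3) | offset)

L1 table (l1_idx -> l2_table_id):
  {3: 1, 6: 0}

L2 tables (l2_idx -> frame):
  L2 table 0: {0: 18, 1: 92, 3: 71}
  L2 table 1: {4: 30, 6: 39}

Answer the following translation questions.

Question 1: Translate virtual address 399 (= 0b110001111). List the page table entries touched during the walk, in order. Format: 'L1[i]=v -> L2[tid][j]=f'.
Answer: L1[6]=0 -> L2[0][1]=92

Derivation:
vaddr = 399 = 0b110001111
Split: l1_idx=6, l2_idx=1, offset=7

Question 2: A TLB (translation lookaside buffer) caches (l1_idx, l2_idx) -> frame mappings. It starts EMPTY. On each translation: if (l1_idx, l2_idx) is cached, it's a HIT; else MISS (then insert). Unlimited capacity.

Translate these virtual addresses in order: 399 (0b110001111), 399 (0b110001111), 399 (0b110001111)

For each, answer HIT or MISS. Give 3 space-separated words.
vaddr=399: (6,1) not in TLB -> MISS, insert
vaddr=399: (6,1) in TLB -> HIT
vaddr=399: (6,1) in TLB -> HIT

Answer: MISS HIT HIT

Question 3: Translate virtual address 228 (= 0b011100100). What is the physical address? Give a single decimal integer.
Answer: 244

Derivation:
vaddr = 228 = 0b011100100
Split: l1_idx=3, l2_idx=4, offset=4
L1[3] = 1
L2[1][4] = 30
paddr = 30 * 8 + 4 = 244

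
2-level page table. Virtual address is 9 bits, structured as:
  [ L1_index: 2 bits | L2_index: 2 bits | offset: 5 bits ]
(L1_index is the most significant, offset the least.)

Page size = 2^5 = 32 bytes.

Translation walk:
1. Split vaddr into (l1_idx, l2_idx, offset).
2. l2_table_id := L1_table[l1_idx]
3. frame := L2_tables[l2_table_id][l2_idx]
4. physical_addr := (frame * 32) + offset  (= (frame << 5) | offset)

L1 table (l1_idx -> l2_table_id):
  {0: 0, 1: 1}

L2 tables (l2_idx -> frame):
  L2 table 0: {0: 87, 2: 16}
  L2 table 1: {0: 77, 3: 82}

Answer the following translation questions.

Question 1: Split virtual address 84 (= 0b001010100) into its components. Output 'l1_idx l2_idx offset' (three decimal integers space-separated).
Answer: 0 2 20

Derivation:
vaddr = 84 = 0b001010100
  top 2 bits -> l1_idx = 0
  next 2 bits -> l2_idx = 2
  bottom 5 bits -> offset = 20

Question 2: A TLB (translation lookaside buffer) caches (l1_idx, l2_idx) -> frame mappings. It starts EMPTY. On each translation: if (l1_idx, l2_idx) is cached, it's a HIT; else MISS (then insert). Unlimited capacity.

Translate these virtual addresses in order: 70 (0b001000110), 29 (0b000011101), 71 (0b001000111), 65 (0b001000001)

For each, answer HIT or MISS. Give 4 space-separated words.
Answer: MISS MISS HIT HIT

Derivation:
vaddr=70: (0,2) not in TLB -> MISS, insert
vaddr=29: (0,0) not in TLB -> MISS, insert
vaddr=71: (0,2) in TLB -> HIT
vaddr=65: (0,2) in TLB -> HIT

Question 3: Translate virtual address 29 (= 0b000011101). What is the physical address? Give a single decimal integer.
Answer: 2813

Derivation:
vaddr = 29 = 0b000011101
Split: l1_idx=0, l2_idx=0, offset=29
L1[0] = 0
L2[0][0] = 87
paddr = 87 * 32 + 29 = 2813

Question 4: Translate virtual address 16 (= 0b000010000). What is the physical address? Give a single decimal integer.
Answer: 2800

Derivation:
vaddr = 16 = 0b000010000
Split: l1_idx=0, l2_idx=0, offset=16
L1[0] = 0
L2[0][0] = 87
paddr = 87 * 32 + 16 = 2800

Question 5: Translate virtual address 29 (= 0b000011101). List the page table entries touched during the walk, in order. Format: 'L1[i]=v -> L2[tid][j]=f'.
vaddr = 29 = 0b000011101
Split: l1_idx=0, l2_idx=0, offset=29

Answer: L1[0]=0 -> L2[0][0]=87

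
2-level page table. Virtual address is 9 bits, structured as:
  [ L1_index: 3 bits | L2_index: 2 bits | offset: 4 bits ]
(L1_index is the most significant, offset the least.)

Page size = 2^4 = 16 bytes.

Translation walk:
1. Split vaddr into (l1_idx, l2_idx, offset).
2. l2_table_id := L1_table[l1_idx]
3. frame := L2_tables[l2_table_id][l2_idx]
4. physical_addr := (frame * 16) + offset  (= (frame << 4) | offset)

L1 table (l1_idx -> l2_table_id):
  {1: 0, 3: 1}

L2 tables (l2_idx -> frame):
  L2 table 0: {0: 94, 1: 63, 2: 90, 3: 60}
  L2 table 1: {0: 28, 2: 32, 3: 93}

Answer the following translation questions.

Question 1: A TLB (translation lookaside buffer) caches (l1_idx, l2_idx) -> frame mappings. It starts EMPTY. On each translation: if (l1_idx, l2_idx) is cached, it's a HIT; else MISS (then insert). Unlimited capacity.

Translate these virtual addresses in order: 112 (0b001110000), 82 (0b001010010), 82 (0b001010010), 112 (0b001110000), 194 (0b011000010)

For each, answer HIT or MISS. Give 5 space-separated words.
vaddr=112: (1,3) not in TLB -> MISS, insert
vaddr=82: (1,1) not in TLB -> MISS, insert
vaddr=82: (1,1) in TLB -> HIT
vaddr=112: (1,3) in TLB -> HIT
vaddr=194: (3,0) not in TLB -> MISS, insert

Answer: MISS MISS HIT HIT MISS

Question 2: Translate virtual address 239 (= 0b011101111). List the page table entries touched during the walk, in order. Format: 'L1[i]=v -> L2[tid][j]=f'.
Answer: L1[3]=1 -> L2[1][2]=32

Derivation:
vaddr = 239 = 0b011101111
Split: l1_idx=3, l2_idx=2, offset=15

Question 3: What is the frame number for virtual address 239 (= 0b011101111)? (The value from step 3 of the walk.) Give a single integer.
vaddr = 239: l1_idx=3, l2_idx=2
L1[3] = 1; L2[1][2] = 32

Answer: 32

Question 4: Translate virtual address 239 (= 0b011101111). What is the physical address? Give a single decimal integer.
vaddr = 239 = 0b011101111
Split: l1_idx=3, l2_idx=2, offset=15
L1[3] = 1
L2[1][2] = 32
paddr = 32 * 16 + 15 = 527

Answer: 527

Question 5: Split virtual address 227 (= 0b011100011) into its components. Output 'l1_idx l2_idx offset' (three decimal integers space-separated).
vaddr = 227 = 0b011100011
  top 3 bits -> l1_idx = 3
  next 2 bits -> l2_idx = 2
  bottom 4 bits -> offset = 3

Answer: 3 2 3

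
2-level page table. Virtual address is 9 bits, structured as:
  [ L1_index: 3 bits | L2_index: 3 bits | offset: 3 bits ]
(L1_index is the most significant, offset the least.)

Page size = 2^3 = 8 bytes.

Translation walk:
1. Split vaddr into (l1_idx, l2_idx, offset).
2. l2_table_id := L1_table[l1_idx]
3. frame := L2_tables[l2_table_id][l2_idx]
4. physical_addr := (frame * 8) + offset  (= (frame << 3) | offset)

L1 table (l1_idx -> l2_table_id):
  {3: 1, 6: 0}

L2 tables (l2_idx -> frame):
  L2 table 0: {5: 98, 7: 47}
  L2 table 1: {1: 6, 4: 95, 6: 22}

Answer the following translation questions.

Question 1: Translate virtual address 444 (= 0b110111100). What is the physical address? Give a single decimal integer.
Answer: 380

Derivation:
vaddr = 444 = 0b110111100
Split: l1_idx=6, l2_idx=7, offset=4
L1[6] = 0
L2[0][7] = 47
paddr = 47 * 8 + 4 = 380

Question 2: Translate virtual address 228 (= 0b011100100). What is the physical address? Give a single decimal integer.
vaddr = 228 = 0b011100100
Split: l1_idx=3, l2_idx=4, offset=4
L1[3] = 1
L2[1][4] = 95
paddr = 95 * 8 + 4 = 764

Answer: 764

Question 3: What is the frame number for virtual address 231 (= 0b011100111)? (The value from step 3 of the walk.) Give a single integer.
Answer: 95

Derivation:
vaddr = 231: l1_idx=3, l2_idx=4
L1[3] = 1; L2[1][4] = 95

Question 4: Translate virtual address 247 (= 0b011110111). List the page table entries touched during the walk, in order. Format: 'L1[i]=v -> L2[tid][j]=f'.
Answer: L1[3]=1 -> L2[1][6]=22

Derivation:
vaddr = 247 = 0b011110111
Split: l1_idx=3, l2_idx=6, offset=7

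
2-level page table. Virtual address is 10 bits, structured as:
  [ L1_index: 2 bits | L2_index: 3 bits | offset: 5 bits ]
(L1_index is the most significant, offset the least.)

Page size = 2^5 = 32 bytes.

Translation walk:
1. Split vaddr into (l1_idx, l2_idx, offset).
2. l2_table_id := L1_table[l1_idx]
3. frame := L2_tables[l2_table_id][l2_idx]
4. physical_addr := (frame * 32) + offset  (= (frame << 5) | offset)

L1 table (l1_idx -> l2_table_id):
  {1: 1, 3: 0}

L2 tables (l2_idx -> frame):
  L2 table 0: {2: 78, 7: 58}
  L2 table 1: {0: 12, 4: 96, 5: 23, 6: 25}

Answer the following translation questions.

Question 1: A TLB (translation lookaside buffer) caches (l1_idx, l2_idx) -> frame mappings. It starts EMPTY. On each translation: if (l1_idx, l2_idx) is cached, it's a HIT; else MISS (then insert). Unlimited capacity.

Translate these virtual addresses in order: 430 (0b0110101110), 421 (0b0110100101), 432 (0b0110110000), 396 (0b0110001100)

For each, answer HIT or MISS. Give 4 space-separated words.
vaddr=430: (1,5) not in TLB -> MISS, insert
vaddr=421: (1,5) in TLB -> HIT
vaddr=432: (1,5) in TLB -> HIT
vaddr=396: (1,4) not in TLB -> MISS, insert

Answer: MISS HIT HIT MISS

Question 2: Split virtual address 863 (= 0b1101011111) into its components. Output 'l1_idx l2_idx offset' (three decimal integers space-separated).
vaddr = 863 = 0b1101011111
  top 2 bits -> l1_idx = 3
  next 3 bits -> l2_idx = 2
  bottom 5 bits -> offset = 31

Answer: 3 2 31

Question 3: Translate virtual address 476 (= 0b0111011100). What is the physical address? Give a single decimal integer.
vaddr = 476 = 0b0111011100
Split: l1_idx=1, l2_idx=6, offset=28
L1[1] = 1
L2[1][6] = 25
paddr = 25 * 32 + 28 = 828

Answer: 828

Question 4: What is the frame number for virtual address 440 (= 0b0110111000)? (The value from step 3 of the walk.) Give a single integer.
Answer: 23

Derivation:
vaddr = 440: l1_idx=1, l2_idx=5
L1[1] = 1; L2[1][5] = 23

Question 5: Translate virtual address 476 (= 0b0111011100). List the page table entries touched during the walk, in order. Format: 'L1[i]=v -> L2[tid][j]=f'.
Answer: L1[1]=1 -> L2[1][6]=25

Derivation:
vaddr = 476 = 0b0111011100
Split: l1_idx=1, l2_idx=6, offset=28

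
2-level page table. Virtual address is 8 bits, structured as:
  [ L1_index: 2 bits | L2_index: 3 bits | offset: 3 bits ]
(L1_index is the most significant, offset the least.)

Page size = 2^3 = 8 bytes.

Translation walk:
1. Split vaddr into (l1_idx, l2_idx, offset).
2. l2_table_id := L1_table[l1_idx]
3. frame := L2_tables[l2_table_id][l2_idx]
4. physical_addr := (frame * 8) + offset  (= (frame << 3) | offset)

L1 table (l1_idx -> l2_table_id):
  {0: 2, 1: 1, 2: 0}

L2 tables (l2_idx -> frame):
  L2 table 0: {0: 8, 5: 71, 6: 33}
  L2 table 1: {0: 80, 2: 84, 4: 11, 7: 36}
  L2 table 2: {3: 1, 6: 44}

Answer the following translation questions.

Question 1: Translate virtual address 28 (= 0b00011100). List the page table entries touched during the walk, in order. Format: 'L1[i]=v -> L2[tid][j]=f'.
Answer: L1[0]=2 -> L2[2][3]=1

Derivation:
vaddr = 28 = 0b00011100
Split: l1_idx=0, l2_idx=3, offset=4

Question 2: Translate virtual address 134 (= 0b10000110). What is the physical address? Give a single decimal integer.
Answer: 70

Derivation:
vaddr = 134 = 0b10000110
Split: l1_idx=2, l2_idx=0, offset=6
L1[2] = 0
L2[0][0] = 8
paddr = 8 * 8 + 6 = 70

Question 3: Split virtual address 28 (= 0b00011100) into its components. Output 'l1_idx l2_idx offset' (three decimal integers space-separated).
Answer: 0 3 4

Derivation:
vaddr = 28 = 0b00011100
  top 2 bits -> l1_idx = 0
  next 3 bits -> l2_idx = 3
  bottom 3 bits -> offset = 4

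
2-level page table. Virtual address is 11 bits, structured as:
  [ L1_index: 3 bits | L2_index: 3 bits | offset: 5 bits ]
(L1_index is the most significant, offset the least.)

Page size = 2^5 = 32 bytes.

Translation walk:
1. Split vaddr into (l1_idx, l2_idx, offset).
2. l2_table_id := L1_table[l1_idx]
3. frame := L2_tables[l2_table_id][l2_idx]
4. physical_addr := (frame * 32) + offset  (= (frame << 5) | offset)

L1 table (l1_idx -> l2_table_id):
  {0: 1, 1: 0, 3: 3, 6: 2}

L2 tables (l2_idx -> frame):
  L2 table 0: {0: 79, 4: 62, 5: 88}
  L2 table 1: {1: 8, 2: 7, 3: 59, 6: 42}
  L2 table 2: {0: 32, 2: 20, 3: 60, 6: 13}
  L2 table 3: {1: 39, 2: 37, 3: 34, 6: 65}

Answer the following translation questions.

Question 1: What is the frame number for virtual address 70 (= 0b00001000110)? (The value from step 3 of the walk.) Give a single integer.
vaddr = 70: l1_idx=0, l2_idx=2
L1[0] = 1; L2[1][2] = 7

Answer: 7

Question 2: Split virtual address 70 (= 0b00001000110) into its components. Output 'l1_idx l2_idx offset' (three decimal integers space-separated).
vaddr = 70 = 0b00001000110
  top 3 bits -> l1_idx = 0
  next 3 bits -> l2_idx = 2
  bottom 5 bits -> offset = 6

Answer: 0 2 6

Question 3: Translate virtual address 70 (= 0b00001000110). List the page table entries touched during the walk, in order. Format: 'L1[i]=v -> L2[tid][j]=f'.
Answer: L1[0]=1 -> L2[1][2]=7

Derivation:
vaddr = 70 = 0b00001000110
Split: l1_idx=0, l2_idx=2, offset=6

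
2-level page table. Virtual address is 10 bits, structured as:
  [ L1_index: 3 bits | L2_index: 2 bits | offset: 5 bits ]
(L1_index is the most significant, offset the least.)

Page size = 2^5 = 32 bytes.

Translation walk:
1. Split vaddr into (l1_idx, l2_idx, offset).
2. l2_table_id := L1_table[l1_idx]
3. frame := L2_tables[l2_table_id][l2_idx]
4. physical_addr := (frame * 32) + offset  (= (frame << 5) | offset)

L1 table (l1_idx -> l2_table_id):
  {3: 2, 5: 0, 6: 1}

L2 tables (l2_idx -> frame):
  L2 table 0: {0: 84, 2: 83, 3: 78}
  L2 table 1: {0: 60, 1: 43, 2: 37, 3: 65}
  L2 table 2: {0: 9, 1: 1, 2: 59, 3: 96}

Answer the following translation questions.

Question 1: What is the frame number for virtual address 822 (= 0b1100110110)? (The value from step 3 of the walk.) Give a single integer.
Answer: 43

Derivation:
vaddr = 822: l1_idx=6, l2_idx=1
L1[6] = 1; L2[1][1] = 43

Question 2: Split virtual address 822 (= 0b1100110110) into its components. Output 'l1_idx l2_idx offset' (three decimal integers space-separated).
vaddr = 822 = 0b1100110110
  top 3 bits -> l1_idx = 6
  next 2 bits -> l2_idx = 1
  bottom 5 bits -> offset = 22

Answer: 6 1 22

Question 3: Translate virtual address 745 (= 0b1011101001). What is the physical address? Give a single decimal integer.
vaddr = 745 = 0b1011101001
Split: l1_idx=5, l2_idx=3, offset=9
L1[5] = 0
L2[0][3] = 78
paddr = 78 * 32 + 9 = 2505

Answer: 2505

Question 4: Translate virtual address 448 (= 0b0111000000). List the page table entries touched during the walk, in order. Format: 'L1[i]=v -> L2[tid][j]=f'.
vaddr = 448 = 0b0111000000
Split: l1_idx=3, l2_idx=2, offset=0

Answer: L1[3]=2 -> L2[2][2]=59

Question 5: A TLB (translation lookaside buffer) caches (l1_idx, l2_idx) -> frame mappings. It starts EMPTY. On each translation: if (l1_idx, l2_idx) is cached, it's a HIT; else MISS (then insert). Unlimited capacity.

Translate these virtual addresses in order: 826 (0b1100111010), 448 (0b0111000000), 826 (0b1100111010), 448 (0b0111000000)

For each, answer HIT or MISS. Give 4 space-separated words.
Answer: MISS MISS HIT HIT

Derivation:
vaddr=826: (6,1) not in TLB -> MISS, insert
vaddr=448: (3,2) not in TLB -> MISS, insert
vaddr=826: (6,1) in TLB -> HIT
vaddr=448: (3,2) in TLB -> HIT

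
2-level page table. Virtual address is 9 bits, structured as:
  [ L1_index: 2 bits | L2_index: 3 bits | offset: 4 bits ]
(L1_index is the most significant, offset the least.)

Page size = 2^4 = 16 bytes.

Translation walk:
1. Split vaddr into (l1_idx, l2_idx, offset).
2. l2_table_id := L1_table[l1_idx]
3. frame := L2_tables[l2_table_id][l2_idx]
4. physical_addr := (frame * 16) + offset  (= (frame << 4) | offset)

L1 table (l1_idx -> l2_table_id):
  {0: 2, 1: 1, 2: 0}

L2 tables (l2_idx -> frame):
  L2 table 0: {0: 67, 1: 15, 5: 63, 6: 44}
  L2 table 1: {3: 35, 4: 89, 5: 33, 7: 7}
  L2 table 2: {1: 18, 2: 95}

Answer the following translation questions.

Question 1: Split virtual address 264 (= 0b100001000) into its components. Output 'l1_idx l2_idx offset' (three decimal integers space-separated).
vaddr = 264 = 0b100001000
  top 2 bits -> l1_idx = 2
  next 3 bits -> l2_idx = 0
  bottom 4 bits -> offset = 8

Answer: 2 0 8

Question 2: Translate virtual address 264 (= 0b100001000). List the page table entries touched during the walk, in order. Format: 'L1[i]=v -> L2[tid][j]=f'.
Answer: L1[2]=0 -> L2[0][0]=67

Derivation:
vaddr = 264 = 0b100001000
Split: l1_idx=2, l2_idx=0, offset=8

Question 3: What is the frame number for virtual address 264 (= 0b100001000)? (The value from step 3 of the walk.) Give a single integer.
Answer: 67

Derivation:
vaddr = 264: l1_idx=2, l2_idx=0
L1[2] = 0; L2[0][0] = 67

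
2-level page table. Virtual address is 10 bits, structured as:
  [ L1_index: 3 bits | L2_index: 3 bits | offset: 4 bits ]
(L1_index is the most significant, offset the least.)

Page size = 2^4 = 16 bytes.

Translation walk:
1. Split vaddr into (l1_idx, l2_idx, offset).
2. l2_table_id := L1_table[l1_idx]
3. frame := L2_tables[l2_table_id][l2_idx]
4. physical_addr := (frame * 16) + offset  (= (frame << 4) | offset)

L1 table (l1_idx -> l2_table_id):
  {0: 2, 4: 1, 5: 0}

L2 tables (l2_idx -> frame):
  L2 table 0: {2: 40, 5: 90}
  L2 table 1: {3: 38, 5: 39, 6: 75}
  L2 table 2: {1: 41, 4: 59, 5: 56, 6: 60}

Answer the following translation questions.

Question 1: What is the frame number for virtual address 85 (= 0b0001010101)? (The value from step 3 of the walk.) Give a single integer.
vaddr = 85: l1_idx=0, l2_idx=5
L1[0] = 2; L2[2][5] = 56

Answer: 56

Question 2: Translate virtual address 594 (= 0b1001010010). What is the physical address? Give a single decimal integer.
vaddr = 594 = 0b1001010010
Split: l1_idx=4, l2_idx=5, offset=2
L1[4] = 1
L2[1][5] = 39
paddr = 39 * 16 + 2 = 626

Answer: 626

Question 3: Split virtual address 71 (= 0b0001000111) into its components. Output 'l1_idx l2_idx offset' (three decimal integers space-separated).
Answer: 0 4 7

Derivation:
vaddr = 71 = 0b0001000111
  top 3 bits -> l1_idx = 0
  next 3 bits -> l2_idx = 4
  bottom 4 bits -> offset = 7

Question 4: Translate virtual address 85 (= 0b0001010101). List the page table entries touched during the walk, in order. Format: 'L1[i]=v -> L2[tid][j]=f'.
vaddr = 85 = 0b0001010101
Split: l1_idx=0, l2_idx=5, offset=5

Answer: L1[0]=2 -> L2[2][5]=56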